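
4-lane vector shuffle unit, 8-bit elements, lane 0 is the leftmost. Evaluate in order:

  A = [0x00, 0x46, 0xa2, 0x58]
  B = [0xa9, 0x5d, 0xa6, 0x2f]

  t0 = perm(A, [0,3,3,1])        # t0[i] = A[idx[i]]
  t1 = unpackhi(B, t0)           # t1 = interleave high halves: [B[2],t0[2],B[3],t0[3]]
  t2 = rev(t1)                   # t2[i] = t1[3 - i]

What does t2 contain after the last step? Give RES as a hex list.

RES = [ 0x46  0x2f  0x58  0xa6 ]

→ t0 |00|58|58|46|
→ t1 |a6|58|2f|46|
→ t2 |46|2f|58|a6|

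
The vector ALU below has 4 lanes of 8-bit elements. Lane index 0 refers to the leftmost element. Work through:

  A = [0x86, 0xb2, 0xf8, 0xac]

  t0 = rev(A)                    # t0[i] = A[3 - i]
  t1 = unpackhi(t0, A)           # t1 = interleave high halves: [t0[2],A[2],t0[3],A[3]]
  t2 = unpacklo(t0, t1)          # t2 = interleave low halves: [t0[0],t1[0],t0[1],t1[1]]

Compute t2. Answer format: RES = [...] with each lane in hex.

  t0: ac f8 b2 86
  t1: b2 f8 86 ac
  t2: ac b2 f8 f8

RES = [ 0xac  0xb2  0xf8  0xf8 ]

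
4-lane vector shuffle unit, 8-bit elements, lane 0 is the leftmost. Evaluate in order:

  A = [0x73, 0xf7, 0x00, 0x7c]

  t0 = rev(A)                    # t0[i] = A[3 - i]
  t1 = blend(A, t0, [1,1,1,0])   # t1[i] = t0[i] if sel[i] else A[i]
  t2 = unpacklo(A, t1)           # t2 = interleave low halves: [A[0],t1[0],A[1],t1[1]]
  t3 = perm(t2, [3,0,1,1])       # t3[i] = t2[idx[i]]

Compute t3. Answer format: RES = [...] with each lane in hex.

RES = [0x00, 0x73, 0x7c, 0x7c]

→ t0 |7c|00|f7|73|
→ t1 |7c|00|f7|7c|
→ t2 |73|7c|f7|00|
→ t3 |00|73|7c|7c|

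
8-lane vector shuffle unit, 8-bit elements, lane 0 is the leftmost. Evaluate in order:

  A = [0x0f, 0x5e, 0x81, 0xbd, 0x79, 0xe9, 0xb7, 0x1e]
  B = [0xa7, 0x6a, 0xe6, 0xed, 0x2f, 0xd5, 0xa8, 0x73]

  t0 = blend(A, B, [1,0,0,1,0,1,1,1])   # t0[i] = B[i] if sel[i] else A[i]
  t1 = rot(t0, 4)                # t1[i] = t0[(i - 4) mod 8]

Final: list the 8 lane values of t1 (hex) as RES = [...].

t0 = [0xa7, 0x5e, 0x81, 0xed, 0x79, 0xd5, 0xa8, 0x73]
t1 = [0x79, 0xd5, 0xa8, 0x73, 0xa7, 0x5e, 0x81, 0xed]

RES = [0x79, 0xd5, 0xa8, 0x73, 0xa7, 0x5e, 0x81, 0xed]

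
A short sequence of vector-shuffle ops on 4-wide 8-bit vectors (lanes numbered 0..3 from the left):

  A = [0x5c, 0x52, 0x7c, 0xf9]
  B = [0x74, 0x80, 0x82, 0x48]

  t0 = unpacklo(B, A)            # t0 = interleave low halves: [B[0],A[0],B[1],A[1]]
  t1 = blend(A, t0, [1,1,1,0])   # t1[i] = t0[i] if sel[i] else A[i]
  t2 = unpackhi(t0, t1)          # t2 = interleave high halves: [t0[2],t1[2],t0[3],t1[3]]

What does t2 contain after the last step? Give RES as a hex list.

RES = [ 0x80  0x80  0x52  0xf9 ]

t0 = [0x74, 0x5c, 0x80, 0x52]
t1 = [0x74, 0x5c, 0x80, 0xf9]
t2 = [0x80, 0x80, 0x52, 0xf9]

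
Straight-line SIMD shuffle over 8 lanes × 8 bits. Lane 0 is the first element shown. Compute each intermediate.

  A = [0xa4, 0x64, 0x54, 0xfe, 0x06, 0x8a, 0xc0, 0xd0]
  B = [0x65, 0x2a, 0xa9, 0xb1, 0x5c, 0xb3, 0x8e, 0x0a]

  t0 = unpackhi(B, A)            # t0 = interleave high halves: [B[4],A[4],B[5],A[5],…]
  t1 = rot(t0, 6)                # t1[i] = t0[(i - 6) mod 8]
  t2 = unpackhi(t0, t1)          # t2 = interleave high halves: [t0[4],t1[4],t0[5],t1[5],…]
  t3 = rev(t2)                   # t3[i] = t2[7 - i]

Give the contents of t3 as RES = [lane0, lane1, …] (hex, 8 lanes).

RES = [0x06, 0xd0, 0x5c, 0x0a, 0xd0, 0xc0, 0x0a, 0x8e]

→ t0 |5c|06|b3|8a|8e|c0|0a|d0|
→ t1 |b3|8a|8e|c0|0a|d0|5c|06|
→ t2 |8e|0a|c0|d0|0a|5c|d0|06|
→ t3 |06|d0|5c|0a|d0|c0|0a|8e|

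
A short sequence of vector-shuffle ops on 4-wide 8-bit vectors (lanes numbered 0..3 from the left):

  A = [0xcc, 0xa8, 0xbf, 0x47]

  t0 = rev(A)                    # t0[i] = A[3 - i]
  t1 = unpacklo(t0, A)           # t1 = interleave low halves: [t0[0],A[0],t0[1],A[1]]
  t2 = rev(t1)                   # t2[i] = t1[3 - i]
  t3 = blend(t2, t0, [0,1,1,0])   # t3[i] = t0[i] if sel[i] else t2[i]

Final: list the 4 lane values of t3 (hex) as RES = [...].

RES = [ 0xa8  0xbf  0xa8  0x47 ]

t0 = [0x47, 0xbf, 0xa8, 0xcc]
t1 = [0x47, 0xcc, 0xbf, 0xa8]
t2 = [0xa8, 0xbf, 0xcc, 0x47]
t3 = [0xa8, 0xbf, 0xa8, 0x47]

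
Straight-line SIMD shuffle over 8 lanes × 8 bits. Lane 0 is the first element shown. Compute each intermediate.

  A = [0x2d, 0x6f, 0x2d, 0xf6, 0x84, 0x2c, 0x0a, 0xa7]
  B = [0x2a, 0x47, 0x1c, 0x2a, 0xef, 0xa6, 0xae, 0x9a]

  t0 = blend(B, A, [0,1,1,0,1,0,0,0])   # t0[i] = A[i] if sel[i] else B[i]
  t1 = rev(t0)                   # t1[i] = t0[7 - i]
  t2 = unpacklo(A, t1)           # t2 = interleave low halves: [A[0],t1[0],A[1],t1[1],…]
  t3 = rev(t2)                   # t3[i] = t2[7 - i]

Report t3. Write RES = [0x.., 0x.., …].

  t0: 2a 6f 2d 2a 84 a6 ae 9a
  t1: 9a ae a6 84 2a 2d 6f 2a
  t2: 2d 9a 6f ae 2d a6 f6 84
  t3: 84 f6 a6 2d ae 6f 9a 2d

RES = [ 0x84  0xf6  0xa6  0x2d  0xae  0x6f  0x9a  0x2d ]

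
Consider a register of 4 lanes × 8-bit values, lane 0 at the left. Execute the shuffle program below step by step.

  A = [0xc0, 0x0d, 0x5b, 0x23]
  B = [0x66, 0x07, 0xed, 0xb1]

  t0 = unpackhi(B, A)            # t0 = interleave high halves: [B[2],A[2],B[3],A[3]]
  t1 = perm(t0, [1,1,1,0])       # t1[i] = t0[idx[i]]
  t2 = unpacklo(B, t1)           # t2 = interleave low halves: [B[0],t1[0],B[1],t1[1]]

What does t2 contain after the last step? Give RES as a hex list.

  t0: ed 5b b1 23
  t1: 5b 5b 5b ed
  t2: 66 5b 07 5b

RES = [0x66, 0x5b, 0x07, 0x5b]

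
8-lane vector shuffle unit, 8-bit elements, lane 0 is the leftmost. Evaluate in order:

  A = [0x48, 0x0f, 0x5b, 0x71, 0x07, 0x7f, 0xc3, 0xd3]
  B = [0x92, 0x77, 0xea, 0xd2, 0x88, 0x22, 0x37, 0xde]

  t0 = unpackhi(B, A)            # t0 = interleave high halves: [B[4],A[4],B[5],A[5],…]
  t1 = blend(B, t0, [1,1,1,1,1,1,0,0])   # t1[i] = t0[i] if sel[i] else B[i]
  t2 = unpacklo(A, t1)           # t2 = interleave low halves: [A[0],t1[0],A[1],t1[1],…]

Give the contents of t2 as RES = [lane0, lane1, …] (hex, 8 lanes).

  t0: 88 07 22 7f 37 c3 de d3
  t1: 88 07 22 7f 37 c3 37 de
  t2: 48 88 0f 07 5b 22 71 7f

RES = [ 0x48  0x88  0x0f  0x07  0x5b  0x22  0x71  0x7f ]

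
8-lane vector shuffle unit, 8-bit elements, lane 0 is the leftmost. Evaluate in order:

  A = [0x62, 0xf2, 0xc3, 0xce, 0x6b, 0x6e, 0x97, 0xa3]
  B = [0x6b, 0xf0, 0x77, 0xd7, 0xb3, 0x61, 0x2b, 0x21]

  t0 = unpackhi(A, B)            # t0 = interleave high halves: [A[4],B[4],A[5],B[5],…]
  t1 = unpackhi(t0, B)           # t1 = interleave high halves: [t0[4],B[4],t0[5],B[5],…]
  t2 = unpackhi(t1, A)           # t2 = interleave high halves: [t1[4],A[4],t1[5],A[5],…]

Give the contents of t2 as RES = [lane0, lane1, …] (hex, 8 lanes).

RES = [0xa3, 0x6b, 0x2b, 0x6e, 0x21, 0x97, 0x21, 0xa3]

→ t0 |6b|b3|6e|61|97|2b|a3|21|
→ t1 |97|b3|2b|61|a3|2b|21|21|
→ t2 |a3|6b|2b|6e|21|97|21|a3|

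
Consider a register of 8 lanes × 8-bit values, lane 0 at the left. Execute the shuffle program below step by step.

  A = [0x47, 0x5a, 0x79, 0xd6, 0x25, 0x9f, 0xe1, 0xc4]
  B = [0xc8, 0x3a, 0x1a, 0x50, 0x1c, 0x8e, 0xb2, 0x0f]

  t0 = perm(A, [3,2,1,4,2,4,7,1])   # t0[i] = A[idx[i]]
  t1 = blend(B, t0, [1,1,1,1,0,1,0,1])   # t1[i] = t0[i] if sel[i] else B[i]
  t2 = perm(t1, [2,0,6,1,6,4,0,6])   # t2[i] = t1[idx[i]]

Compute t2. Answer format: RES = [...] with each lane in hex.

  t0: d6 79 5a 25 79 25 c4 5a
  t1: d6 79 5a 25 1c 25 b2 5a
  t2: 5a d6 b2 79 b2 1c d6 b2

RES = [ 0x5a  0xd6  0xb2  0x79  0xb2  0x1c  0xd6  0xb2 ]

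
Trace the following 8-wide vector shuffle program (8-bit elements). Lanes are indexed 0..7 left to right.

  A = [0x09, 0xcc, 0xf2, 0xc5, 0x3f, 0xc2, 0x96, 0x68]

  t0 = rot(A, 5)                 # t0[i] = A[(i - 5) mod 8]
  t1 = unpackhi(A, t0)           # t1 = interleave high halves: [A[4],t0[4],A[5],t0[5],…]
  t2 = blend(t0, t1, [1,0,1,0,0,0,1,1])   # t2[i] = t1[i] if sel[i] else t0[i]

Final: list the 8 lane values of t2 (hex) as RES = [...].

RES = [ 0x3f  0x3f  0xc2  0x96  0x68  0x09  0x68  0xf2 ]

  t0: c5 3f c2 96 68 09 cc f2
  t1: 3f 68 c2 09 96 cc 68 f2
  t2: 3f 3f c2 96 68 09 68 f2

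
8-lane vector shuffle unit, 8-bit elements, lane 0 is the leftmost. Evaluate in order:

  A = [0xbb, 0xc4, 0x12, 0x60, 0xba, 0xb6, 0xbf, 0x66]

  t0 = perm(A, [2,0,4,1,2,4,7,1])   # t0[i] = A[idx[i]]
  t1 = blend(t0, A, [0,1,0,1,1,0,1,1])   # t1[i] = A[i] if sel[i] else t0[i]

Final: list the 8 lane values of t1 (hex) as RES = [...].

  t0: 12 bb ba c4 12 ba 66 c4
  t1: 12 c4 ba 60 ba ba bf 66

RES = [ 0x12  0xc4  0xba  0x60  0xba  0xba  0xbf  0x66 ]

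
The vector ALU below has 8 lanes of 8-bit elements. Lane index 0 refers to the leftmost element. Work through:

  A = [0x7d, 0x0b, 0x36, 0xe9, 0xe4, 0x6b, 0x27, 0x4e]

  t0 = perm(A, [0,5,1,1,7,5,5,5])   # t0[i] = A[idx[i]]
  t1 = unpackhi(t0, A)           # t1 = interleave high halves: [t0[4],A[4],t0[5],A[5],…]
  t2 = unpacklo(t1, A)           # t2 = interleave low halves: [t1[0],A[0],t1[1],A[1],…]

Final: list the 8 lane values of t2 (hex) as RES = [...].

RES = [0x4e, 0x7d, 0xe4, 0x0b, 0x6b, 0x36, 0x6b, 0xe9]

t0 = [0x7d, 0x6b, 0x0b, 0x0b, 0x4e, 0x6b, 0x6b, 0x6b]
t1 = [0x4e, 0xe4, 0x6b, 0x6b, 0x6b, 0x27, 0x6b, 0x4e]
t2 = [0x4e, 0x7d, 0xe4, 0x0b, 0x6b, 0x36, 0x6b, 0xe9]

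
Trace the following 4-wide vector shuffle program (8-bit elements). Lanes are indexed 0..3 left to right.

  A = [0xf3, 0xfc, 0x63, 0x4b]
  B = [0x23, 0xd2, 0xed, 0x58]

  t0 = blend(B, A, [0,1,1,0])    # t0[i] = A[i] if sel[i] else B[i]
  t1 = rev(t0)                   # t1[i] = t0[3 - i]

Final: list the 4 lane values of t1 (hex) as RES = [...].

→ t0 |23|fc|63|58|
→ t1 |58|63|fc|23|

RES = [0x58, 0x63, 0xfc, 0x23]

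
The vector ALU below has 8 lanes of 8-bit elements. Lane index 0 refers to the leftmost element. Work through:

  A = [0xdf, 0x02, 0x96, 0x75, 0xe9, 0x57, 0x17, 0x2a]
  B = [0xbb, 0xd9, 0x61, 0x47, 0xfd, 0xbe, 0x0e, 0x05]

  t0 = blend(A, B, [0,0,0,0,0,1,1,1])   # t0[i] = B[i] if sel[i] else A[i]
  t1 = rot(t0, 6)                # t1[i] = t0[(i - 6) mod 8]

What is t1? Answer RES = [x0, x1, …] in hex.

RES = [0x96, 0x75, 0xe9, 0xbe, 0x0e, 0x05, 0xdf, 0x02]

→ t0 |df|02|96|75|e9|be|0e|05|
→ t1 |96|75|e9|be|0e|05|df|02|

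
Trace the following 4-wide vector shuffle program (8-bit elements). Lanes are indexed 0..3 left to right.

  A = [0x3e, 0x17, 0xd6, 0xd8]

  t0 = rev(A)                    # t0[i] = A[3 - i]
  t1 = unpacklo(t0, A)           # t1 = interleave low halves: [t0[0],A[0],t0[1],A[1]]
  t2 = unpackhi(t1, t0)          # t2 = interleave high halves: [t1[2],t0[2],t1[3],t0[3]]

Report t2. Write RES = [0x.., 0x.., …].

RES = [0xd6, 0x17, 0x17, 0x3e]

  t0: d8 d6 17 3e
  t1: d8 3e d6 17
  t2: d6 17 17 3e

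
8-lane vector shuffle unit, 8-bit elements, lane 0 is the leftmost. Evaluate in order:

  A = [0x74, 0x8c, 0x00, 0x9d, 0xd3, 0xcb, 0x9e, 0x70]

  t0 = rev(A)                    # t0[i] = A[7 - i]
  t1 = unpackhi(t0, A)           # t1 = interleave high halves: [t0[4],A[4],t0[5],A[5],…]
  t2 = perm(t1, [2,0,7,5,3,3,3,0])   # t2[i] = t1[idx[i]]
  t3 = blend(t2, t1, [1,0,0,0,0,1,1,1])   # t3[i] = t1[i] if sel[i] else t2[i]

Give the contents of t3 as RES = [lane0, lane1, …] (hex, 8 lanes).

RES = [ 0x9d  0x9d  0x70  0x9e  0xcb  0x9e  0x74  0x70 ]

t0 = [0x70, 0x9e, 0xcb, 0xd3, 0x9d, 0x00, 0x8c, 0x74]
t1 = [0x9d, 0xd3, 0x00, 0xcb, 0x8c, 0x9e, 0x74, 0x70]
t2 = [0x00, 0x9d, 0x70, 0x9e, 0xcb, 0xcb, 0xcb, 0x9d]
t3 = [0x9d, 0x9d, 0x70, 0x9e, 0xcb, 0x9e, 0x74, 0x70]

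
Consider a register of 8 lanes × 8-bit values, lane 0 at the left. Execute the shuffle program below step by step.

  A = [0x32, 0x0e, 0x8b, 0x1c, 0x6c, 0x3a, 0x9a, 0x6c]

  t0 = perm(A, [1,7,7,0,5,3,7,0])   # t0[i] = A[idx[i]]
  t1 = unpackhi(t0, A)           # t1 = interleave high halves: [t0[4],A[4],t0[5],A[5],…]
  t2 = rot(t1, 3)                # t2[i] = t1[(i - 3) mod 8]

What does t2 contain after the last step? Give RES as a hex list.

RES = [ 0x9a  0x32  0x6c  0x3a  0x6c  0x1c  0x3a  0x6c ]

  t0: 0e 6c 6c 32 3a 1c 6c 32
  t1: 3a 6c 1c 3a 6c 9a 32 6c
  t2: 9a 32 6c 3a 6c 1c 3a 6c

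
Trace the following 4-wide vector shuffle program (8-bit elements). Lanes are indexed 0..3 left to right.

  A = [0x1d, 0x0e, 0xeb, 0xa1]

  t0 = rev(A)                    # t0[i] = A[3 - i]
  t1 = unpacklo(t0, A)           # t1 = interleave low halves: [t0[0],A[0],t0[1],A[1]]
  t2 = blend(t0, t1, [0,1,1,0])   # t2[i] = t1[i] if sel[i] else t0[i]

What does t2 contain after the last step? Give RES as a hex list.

t0 = [0xa1, 0xeb, 0x0e, 0x1d]
t1 = [0xa1, 0x1d, 0xeb, 0x0e]
t2 = [0xa1, 0x1d, 0xeb, 0x1d]

RES = [0xa1, 0x1d, 0xeb, 0x1d]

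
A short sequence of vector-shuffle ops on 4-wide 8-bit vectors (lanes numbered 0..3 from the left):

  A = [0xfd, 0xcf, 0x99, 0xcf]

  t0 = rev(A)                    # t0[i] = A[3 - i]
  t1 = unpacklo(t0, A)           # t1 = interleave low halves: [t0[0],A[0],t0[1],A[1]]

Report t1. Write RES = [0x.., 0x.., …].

RES = [0xcf, 0xfd, 0x99, 0xcf]

  t0: cf 99 cf fd
  t1: cf fd 99 cf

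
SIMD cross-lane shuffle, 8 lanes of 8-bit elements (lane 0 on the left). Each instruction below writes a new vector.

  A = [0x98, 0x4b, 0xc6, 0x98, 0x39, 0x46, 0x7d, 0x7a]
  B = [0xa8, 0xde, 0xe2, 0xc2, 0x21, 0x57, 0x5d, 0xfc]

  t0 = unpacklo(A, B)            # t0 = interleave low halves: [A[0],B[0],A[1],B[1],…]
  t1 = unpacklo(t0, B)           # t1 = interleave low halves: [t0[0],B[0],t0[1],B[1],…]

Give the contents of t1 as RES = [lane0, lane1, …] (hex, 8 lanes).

  t0: 98 a8 4b de c6 e2 98 c2
  t1: 98 a8 a8 de 4b e2 de c2

RES = [ 0x98  0xa8  0xa8  0xde  0x4b  0xe2  0xde  0xc2 ]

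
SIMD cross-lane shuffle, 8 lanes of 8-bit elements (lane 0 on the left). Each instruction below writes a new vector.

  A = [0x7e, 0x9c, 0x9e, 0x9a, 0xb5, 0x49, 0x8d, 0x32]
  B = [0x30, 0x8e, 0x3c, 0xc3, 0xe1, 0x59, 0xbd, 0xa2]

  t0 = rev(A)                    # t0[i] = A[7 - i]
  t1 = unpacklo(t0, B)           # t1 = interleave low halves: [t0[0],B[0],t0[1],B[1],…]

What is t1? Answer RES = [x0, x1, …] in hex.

RES = [0x32, 0x30, 0x8d, 0x8e, 0x49, 0x3c, 0xb5, 0xc3]

→ t0 |32|8d|49|b5|9a|9e|9c|7e|
→ t1 |32|30|8d|8e|49|3c|b5|c3|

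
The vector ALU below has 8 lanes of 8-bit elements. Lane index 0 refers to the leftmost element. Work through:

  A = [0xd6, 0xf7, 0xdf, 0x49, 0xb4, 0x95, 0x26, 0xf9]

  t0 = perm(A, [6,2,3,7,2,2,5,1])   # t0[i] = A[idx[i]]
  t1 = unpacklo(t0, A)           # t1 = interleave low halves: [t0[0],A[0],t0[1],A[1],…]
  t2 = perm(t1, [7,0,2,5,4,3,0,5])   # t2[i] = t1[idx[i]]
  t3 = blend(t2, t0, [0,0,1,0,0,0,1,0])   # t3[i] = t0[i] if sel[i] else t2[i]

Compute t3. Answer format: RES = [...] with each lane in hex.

RES = [ 0x49  0x26  0x49  0xdf  0x49  0xf7  0x95  0xdf ]

t0 = [0x26, 0xdf, 0x49, 0xf9, 0xdf, 0xdf, 0x95, 0xf7]
t1 = [0x26, 0xd6, 0xdf, 0xf7, 0x49, 0xdf, 0xf9, 0x49]
t2 = [0x49, 0x26, 0xdf, 0xdf, 0x49, 0xf7, 0x26, 0xdf]
t3 = [0x49, 0x26, 0x49, 0xdf, 0x49, 0xf7, 0x95, 0xdf]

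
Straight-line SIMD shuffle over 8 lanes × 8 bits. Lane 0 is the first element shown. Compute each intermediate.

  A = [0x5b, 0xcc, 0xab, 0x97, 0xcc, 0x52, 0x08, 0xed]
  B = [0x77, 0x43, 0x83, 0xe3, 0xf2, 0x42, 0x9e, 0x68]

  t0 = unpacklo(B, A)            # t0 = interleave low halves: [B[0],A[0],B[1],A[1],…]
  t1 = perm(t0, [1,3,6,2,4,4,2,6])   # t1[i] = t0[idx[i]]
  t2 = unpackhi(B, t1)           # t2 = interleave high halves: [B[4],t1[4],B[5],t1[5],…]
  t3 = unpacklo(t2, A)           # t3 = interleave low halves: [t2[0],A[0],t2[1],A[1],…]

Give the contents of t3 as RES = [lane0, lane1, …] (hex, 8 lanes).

RES = [ 0xf2  0x5b  0x83  0xcc  0x42  0xab  0x83  0x97 ]

  t0: 77 5b 43 cc 83 ab e3 97
  t1: 5b cc e3 43 83 83 43 e3
  t2: f2 83 42 83 9e 43 68 e3
  t3: f2 5b 83 cc 42 ab 83 97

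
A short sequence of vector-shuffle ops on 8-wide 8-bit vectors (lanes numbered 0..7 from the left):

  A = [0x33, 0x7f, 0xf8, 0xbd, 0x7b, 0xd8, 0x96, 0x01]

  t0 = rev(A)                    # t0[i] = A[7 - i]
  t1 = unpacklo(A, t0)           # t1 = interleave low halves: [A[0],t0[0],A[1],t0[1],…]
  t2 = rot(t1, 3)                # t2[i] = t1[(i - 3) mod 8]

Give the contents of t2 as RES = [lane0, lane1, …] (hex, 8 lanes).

t0 = [0x01, 0x96, 0xd8, 0x7b, 0xbd, 0xf8, 0x7f, 0x33]
t1 = [0x33, 0x01, 0x7f, 0x96, 0xf8, 0xd8, 0xbd, 0x7b]
t2 = [0xd8, 0xbd, 0x7b, 0x33, 0x01, 0x7f, 0x96, 0xf8]

RES = [ 0xd8  0xbd  0x7b  0x33  0x01  0x7f  0x96  0xf8 ]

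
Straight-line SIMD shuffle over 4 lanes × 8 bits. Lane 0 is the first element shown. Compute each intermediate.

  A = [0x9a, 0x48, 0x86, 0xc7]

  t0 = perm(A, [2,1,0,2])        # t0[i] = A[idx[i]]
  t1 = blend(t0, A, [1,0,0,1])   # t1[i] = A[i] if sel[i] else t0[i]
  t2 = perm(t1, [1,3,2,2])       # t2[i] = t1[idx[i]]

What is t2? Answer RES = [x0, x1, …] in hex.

RES = [ 0x48  0xc7  0x9a  0x9a ]

→ t0 |86|48|9a|86|
→ t1 |9a|48|9a|c7|
→ t2 |48|c7|9a|9a|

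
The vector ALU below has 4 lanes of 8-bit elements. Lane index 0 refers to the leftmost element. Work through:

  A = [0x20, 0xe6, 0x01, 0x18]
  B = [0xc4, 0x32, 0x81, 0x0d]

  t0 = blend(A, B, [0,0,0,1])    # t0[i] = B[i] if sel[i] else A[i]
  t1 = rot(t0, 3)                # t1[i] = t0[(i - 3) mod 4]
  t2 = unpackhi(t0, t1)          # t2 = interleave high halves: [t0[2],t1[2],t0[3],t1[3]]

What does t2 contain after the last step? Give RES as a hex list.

  t0: 20 e6 01 0d
  t1: e6 01 0d 20
  t2: 01 0d 0d 20

RES = [ 0x01  0x0d  0x0d  0x20 ]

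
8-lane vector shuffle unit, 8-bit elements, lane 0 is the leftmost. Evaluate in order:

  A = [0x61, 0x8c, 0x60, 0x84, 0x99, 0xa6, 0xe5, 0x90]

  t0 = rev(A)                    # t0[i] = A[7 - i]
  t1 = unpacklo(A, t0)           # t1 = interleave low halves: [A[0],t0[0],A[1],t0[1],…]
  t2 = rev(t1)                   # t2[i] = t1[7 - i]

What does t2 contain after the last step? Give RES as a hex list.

→ t0 |90|e5|a6|99|84|60|8c|61|
→ t1 |61|90|8c|e5|60|a6|84|99|
→ t2 |99|84|a6|60|e5|8c|90|61|

RES = [0x99, 0x84, 0xa6, 0x60, 0xe5, 0x8c, 0x90, 0x61]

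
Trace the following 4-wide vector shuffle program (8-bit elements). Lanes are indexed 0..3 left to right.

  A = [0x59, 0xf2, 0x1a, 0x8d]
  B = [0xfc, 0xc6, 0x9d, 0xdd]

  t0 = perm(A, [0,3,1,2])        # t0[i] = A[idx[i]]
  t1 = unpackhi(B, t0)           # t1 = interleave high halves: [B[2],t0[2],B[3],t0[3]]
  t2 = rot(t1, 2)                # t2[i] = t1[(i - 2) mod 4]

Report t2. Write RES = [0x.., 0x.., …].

  t0: 59 8d f2 1a
  t1: 9d f2 dd 1a
  t2: dd 1a 9d f2

RES = [0xdd, 0x1a, 0x9d, 0xf2]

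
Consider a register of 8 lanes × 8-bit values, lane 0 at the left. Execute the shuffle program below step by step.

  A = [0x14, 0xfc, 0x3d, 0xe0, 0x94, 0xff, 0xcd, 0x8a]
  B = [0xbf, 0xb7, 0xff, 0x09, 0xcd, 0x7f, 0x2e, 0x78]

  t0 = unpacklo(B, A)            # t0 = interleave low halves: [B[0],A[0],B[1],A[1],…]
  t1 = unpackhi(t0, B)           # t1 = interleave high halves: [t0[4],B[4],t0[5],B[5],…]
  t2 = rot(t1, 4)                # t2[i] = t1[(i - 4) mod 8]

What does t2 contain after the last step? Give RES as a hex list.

RES = [ 0x09  0x2e  0xe0  0x78  0xff  0xcd  0x3d  0x7f ]

t0 = [0xbf, 0x14, 0xb7, 0xfc, 0xff, 0x3d, 0x09, 0xe0]
t1 = [0xff, 0xcd, 0x3d, 0x7f, 0x09, 0x2e, 0xe0, 0x78]
t2 = [0x09, 0x2e, 0xe0, 0x78, 0xff, 0xcd, 0x3d, 0x7f]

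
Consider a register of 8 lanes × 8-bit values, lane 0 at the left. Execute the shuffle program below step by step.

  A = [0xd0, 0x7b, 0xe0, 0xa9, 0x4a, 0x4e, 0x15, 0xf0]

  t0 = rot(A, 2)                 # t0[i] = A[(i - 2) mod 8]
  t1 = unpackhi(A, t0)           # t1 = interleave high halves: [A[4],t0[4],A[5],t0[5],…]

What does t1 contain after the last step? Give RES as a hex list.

RES = [0x4a, 0xe0, 0x4e, 0xa9, 0x15, 0x4a, 0xf0, 0x4e]

→ t0 |15|f0|d0|7b|e0|a9|4a|4e|
→ t1 |4a|e0|4e|a9|15|4a|f0|4e|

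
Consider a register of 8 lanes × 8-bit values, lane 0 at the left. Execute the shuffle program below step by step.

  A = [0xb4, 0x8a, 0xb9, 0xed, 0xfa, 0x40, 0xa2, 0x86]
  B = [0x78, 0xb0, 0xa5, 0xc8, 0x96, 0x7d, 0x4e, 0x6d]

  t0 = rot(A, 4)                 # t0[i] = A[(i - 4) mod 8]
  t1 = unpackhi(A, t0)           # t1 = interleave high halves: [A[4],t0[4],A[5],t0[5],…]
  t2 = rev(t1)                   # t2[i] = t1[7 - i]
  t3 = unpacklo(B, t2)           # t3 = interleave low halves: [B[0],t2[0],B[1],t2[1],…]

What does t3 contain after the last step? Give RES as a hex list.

→ t0 |fa|40|a2|86|b4|8a|b9|ed|
→ t1 |fa|b4|40|8a|a2|b9|86|ed|
→ t2 |ed|86|b9|a2|8a|40|b4|fa|
→ t3 |78|ed|b0|86|a5|b9|c8|a2|

RES = [ 0x78  0xed  0xb0  0x86  0xa5  0xb9  0xc8  0xa2 ]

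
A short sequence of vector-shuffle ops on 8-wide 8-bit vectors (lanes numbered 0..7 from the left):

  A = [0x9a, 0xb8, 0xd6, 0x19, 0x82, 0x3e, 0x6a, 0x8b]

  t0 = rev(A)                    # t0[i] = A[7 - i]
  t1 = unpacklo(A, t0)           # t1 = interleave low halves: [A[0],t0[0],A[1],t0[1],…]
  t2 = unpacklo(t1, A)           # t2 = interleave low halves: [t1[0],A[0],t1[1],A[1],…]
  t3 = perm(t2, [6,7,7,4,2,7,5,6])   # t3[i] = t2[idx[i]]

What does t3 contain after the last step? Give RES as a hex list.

→ t0 |8b|6a|3e|82|19|d6|b8|9a|
→ t1 |9a|8b|b8|6a|d6|3e|19|82|
→ t2 |9a|9a|8b|b8|b8|d6|6a|19|
→ t3 |6a|19|19|b8|8b|19|d6|6a|

RES = [0x6a, 0x19, 0x19, 0xb8, 0x8b, 0x19, 0xd6, 0x6a]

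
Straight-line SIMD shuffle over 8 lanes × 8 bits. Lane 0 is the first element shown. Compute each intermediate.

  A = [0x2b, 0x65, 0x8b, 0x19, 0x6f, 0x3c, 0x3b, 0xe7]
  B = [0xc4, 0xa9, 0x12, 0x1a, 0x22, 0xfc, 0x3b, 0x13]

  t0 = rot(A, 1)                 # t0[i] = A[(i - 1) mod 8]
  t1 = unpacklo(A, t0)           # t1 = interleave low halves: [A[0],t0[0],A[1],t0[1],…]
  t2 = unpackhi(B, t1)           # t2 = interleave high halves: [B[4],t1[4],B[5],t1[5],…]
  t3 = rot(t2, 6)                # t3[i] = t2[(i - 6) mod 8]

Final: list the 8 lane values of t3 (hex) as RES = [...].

RES = [ 0xfc  0x65  0x3b  0x19  0x13  0x8b  0x22  0x8b ]

t0 = [0xe7, 0x2b, 0x65, 0x8b, 0x19, 0x6f, 0x3c, 0x3b]
t1 = [0x2b, 0xe7, 0x65, 0x2b, 0x8b, 0x65, 0x19, 0x8b]
t2 = [0x22, 0x8b, 0xfc, 0x65, 0x3b, 0x19, 0x13, 0x8b]
t3 = [0xfc, 0x65, 0x3b, 0x19, 0x13, 0x8b, 0x22, 0x8b]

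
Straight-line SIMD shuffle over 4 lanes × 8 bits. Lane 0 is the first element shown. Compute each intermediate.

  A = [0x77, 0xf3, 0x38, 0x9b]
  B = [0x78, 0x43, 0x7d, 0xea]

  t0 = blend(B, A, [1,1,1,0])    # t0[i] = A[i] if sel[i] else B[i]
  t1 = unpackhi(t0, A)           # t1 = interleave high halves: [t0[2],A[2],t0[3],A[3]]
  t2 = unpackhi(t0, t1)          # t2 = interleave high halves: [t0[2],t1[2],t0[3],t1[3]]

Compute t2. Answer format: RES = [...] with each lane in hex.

t0 = [0x77, 0xf3, 0x38, 0xea]
t1 = [0x38, 0x38, 0xea, 0x9b]
t2 = [0x38, 0xea, 0xea, 0x9b]

RES = [0x38, 0xea, 0xea, 0x9b]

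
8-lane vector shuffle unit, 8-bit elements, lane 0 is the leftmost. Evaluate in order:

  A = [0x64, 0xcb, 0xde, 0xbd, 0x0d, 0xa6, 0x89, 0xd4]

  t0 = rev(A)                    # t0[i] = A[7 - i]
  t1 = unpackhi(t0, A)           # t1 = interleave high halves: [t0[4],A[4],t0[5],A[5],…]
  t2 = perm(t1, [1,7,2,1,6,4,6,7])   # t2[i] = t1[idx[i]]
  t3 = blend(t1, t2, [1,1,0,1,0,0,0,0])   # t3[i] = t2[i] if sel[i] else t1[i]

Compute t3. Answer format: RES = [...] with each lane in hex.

RES = [ 0x0d  0xd4  0xde  0x0d  0xcb  0x89  0x64  0xd4 ]

t0 = [0xd4, 0x89, 0xa6, 0x0d, 0xbd, 0xde, 0xcb, 0x64]
t1 = [0xbd, 0x0d, 0xde, 0xa6, 0xcb, 0x89, 0x64, 0xd4]
t2 = [0x0d, 0xd4, 0xde, 0x0d, 0x64, 0xcb, 0x64, 0xd4]
t3 = [0x0d, 0xd4, 0xde, 0x0d, 0xcb, 0x89, 0x64, 0xd4]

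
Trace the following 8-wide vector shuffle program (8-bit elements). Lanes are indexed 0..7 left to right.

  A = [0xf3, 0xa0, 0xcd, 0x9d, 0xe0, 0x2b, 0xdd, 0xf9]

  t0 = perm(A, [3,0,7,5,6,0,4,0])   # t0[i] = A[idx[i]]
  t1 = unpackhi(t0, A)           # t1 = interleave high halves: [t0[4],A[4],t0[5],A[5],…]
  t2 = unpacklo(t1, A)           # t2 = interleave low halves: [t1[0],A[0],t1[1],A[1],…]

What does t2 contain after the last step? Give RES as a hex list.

t0 = [0x9d, 0xf3, 0xf9, 0x2b, 0xdd, 0xf3, 0xe0, 0xf3]
t1 = [0xdd, 0xe0, 0xf3, 0x2b, 0xe0, 0xdd, 0xf3, 0xf9]
t2 = [0xdd, 0xf3, 0xe0, 0xa0, 0xf3, 0xcd, 0x2b, 0x9d]

RES = [ 0xdd  0xf3  0xe0  0xa0  0xf3  0xcd  0x2b  0x9d ]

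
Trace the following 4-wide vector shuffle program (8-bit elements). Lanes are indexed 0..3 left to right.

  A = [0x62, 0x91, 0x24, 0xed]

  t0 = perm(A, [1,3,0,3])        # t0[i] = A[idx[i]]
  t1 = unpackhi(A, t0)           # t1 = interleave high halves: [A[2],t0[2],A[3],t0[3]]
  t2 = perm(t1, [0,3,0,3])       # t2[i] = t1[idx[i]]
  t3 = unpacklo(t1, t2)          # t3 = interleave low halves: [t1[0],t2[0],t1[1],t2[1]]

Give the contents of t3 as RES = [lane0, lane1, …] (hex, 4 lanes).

RES = [0x24, 0x24, 0x62, 0xed]

→ t0 |91|ed|62|ed|
→ t1 |24|62|ed|ed|
→ t2 |24|ed|24|ed|
→ t3 |24|24|62|ed|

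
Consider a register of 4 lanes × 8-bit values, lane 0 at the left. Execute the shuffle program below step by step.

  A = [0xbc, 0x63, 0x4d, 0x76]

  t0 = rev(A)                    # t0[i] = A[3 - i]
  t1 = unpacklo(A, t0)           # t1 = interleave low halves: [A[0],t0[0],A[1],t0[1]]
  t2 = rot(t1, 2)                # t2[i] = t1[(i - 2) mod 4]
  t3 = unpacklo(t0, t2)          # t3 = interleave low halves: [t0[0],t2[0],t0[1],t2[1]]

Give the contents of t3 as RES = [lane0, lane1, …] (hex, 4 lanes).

RES = [ 0x76  0x63  0x4d  0x4d ]

t0 = [0x76, 0x4d, 0x63, 0xbc]
t1 = [0xbc, 0x76, 0x63, 0x4d]
t2 = [0x63, 0x4d, 0xbc, 0x76]
t3 = [0x76, 0x63, 0x4d, 0x4d]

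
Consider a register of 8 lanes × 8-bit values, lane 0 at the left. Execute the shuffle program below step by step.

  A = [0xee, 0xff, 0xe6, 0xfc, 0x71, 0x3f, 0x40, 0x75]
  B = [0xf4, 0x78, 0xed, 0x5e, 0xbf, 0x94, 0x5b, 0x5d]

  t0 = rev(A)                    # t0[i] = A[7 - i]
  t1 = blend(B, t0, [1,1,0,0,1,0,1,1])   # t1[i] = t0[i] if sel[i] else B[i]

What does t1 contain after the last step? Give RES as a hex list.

→ t0 |75|40|3f|71|fc|e6|ff|ee|
→ t1 |75|40|ed|5e|fc|94|ff|ee|

RES = [ 0x75  0x40  0xed  0x5e  0xfc  0x94  0xff  0xee ]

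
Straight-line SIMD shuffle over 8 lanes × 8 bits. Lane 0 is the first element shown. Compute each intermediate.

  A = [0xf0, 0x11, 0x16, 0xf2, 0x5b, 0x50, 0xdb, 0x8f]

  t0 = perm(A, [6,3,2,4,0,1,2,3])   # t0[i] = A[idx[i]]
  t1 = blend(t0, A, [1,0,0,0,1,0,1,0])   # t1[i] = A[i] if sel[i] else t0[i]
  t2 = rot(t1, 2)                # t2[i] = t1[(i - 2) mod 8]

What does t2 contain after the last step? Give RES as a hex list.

RES = [0xdb, 0xf2, 0xf0, 0xf2, 0x16, 0x5b, 0x5b, 0x11]

t0 = [0xdb, 0xf2, 0x16, 0x5b, 0xf0, 0x11, 0x16, 0xf2]
t1 = [0xf0, 0xf2, 0x16, 0x5b, 0x5b, 0x11, 0xdb, 0xf2]
t2 = [0xdb, 0xf2, 0xf0, 0xf2, 0x16, 0x5b, 0x5b, 0x11]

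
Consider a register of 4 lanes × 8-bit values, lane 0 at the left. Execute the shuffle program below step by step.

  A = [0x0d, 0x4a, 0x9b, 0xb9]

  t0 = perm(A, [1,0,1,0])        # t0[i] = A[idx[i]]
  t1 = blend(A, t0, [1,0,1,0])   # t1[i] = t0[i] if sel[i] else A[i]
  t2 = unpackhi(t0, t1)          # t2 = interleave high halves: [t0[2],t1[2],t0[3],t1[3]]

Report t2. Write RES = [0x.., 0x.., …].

t0 = [0x4a, 0x0d, 0x4a, 0x0d]
t1 = [0x4a, 0x4a, 0x4a, 0xb9]
t2 = [0x4a, 0x4a, 0x0d, 0xb9]

RES = [ 0x4a  0x4a  0x0d  0xb9 ]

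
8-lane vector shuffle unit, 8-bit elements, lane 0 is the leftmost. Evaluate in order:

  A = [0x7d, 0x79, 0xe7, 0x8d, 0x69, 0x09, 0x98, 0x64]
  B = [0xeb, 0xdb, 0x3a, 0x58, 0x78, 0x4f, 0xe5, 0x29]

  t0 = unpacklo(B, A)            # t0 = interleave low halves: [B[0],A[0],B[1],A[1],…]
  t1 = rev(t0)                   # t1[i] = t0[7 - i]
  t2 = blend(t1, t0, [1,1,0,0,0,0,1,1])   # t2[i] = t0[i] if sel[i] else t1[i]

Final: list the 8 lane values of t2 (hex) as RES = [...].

RES = [ 0xeb  0x7d  0xe7  0x3a  0x79  0xdb  0x58  0x8d ]

t0 = [0xeb, 0x7d, 0xdb, 0x79, 0x3a, 0xe7, 0x58, 0x8d]
t1 = [0x8d, 0x58, 0xe7, 0x3a, 0x79, 0xdb, 0x7d, 0xeb]
t2 = [0xeb, 0x7d, 0xe7, 0x3a, 0x79, 0xdb, 0x58, 0x8d]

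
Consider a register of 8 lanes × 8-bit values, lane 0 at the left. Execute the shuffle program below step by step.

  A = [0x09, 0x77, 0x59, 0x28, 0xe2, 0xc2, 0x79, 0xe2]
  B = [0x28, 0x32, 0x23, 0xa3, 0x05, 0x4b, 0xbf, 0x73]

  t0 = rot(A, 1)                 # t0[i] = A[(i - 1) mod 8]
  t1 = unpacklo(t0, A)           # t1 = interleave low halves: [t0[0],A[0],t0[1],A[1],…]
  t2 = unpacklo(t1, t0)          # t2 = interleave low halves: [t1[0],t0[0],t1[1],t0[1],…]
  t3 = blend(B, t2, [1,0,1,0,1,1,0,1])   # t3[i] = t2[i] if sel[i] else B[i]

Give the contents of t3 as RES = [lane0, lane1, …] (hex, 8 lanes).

→ t0 |e2|09|77|59|28|e2|c2|79|
→ t1 |e2|09|09|77|77|59|59|28|
→ t2 |e2|e2|09|09|09|77|77|59|
→ t3 |e2|32|09|a3|09|77|bf|59|

RES = [0xe2, 0x32, 0x09, 0xa3, 0x09, 0x77, 0xbf, 0x59]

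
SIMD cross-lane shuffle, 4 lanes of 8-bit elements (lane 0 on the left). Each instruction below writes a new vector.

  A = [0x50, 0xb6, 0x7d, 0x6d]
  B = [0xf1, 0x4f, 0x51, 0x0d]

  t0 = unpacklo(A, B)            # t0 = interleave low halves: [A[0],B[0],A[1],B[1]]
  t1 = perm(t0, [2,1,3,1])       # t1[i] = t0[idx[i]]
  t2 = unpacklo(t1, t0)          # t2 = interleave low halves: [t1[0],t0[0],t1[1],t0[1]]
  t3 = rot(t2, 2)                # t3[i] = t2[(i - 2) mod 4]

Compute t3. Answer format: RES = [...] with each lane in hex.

→ t0 |50|f1|b6|4f|
→ t1 |b6|f1|4f|f1|
→ t2 |b6|50|f1|f1|
→ t3 |f1|f1|b6|50|

RES = [0xf1, 0xf1, 0xb6, 0x50]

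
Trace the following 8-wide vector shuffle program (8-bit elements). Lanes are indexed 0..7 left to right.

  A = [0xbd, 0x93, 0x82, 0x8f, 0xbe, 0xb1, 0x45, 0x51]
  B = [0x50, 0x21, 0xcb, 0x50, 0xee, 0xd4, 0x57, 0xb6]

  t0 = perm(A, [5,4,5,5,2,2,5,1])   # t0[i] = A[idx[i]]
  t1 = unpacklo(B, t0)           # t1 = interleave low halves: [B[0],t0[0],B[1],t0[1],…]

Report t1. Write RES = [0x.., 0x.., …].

RES = [0x50, 0xb1, 0x21, 0xbe, 0xcb, 0xb1, 0x50, 0xb1]

→ t0 |b1|be|b1|b1|82|82|b1|93|
→ t1 |50|b1|21|be|cb|b1|50|b1|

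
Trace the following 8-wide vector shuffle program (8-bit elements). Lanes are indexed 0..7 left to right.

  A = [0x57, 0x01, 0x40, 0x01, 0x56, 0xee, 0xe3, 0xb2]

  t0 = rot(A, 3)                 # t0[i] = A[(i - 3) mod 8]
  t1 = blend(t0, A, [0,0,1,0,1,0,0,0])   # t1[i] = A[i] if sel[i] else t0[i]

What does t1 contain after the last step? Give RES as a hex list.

→ t0 |ee|e3|b2|57|01|40|01|56|
→ t1 |ee|e3|40|57|56|40|01|56|

RES = [0xee, 0xe3, 0x40, 0x57, 0x56, 0x40, 0x01, 0x56]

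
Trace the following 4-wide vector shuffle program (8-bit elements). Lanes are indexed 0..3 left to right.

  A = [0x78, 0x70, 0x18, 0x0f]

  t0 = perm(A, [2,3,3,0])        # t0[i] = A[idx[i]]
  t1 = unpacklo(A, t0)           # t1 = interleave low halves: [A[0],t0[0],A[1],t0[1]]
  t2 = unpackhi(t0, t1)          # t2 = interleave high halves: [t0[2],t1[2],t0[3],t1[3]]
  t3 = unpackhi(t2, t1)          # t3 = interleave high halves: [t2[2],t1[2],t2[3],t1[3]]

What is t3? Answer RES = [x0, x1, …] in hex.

  t0: 18 0f 0f 78
  t1: 78 18 70 0f
  t2: 0f 70 78 0f
  t3: 78 70 0f 0f

RES = [ 0x78  0x70  0x0f  0x0f ]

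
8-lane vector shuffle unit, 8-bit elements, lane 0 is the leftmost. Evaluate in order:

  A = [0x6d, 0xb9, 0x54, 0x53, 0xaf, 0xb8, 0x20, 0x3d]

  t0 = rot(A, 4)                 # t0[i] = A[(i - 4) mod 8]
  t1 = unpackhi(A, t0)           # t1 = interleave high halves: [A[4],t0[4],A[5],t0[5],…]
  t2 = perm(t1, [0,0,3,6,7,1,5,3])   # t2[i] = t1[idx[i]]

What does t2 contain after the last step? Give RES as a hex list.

RES = [ 0xaf  0xaf  0xb9  0x3d  0x53  0x6d  0x54  0xb9 ]

→ t0 |af|b8|20|3d|6d|b9|54|53|
→ t1 |af|6d|b8|b9|20|54|3d|53|
→ t2 |af|af|b9|3d|53|6d|54|b9|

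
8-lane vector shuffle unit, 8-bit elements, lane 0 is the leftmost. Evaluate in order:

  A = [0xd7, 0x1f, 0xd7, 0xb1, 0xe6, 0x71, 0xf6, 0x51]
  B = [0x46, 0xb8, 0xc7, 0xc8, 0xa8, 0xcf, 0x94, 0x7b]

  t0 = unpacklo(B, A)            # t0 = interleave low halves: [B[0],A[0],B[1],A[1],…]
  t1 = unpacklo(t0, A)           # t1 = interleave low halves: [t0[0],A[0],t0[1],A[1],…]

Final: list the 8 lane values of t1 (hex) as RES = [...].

t0 = [0x46, 0xd7, 0xb8, 0x1f, 0xc7, 0xd7, 0xc8, 0xb1]
t1 = [0x46, 0xd7, 0xd7, 0x1f, 0xb8, 0xd7, 0x1f, 0xb1]

RES = [ 0x46  0xd7  0xd7  0x1f  0xb8  0xd7  0x1f  0xb1 ]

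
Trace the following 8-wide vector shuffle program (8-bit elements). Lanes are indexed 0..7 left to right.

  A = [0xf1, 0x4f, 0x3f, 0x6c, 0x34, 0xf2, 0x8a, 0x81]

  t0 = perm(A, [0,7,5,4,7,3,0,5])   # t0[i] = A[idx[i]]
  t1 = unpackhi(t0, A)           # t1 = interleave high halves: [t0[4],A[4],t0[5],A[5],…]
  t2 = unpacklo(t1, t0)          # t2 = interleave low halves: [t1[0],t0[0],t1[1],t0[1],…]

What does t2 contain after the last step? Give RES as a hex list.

→ t0 |f1|81|f2|34|81|6c|f1|f2|
→ t1 |81|34|6c|f2|f1|8a|f2|81|
→ t2 |81|f1|34|81|6c|f2|f2|34|

RES = [ 0x81  0xf1  0x34  0x81  0x6c  0xf2  0xf2  0x34 ]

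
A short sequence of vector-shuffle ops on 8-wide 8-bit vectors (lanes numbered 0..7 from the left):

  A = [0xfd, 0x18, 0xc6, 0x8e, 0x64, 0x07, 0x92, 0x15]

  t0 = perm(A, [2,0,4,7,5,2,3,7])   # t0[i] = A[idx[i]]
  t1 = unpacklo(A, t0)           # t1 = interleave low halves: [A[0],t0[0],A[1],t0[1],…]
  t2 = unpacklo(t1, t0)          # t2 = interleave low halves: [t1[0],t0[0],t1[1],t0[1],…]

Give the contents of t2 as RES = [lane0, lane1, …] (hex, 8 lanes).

RES = [ 0xfd  0xc6  0xc6  0xfd  0x18  0x64  0xfd  0x15 ]

t0 = [0xc6, 0xfd, 0x64, 0x15, 0x07, 0xc6, 0x8e, 0x15]
t1 = [0xfd, 0xc6, 0x18, 0xfd, 0xc6, 0x64, 0x8e, 0x15]
t2 = [0xfd, 0xc6, 0xc6, 0xfd, 0x18, 0x64, 0xfd, 0x15]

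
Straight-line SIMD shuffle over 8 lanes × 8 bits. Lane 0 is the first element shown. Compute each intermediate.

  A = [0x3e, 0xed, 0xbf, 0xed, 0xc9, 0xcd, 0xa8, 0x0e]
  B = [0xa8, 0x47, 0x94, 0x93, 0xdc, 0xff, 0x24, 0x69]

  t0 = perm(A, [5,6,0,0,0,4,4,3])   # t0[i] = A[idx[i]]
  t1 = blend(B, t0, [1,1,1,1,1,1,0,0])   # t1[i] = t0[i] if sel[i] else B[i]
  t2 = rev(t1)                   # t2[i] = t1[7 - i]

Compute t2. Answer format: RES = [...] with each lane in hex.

t0 = [0xcd, 0xa8, 0x3e, 0x3e, 0x3e, 0xc9, 0xc9, 0xed]
t1 = [0xcd, 0xa8, 0x3e, 0x3e, 0x3e, 0xc9, 0x24, 0x69]
t2 = [0x69, 0x24, 0xc9, 0x3e, 0x3e, 0x3e, 0xa8, 0xcd]

RES = [0x69, 0x24, 0xc9, 0x3e, 0x3e, 0x3e, 0xa8, 0xcd]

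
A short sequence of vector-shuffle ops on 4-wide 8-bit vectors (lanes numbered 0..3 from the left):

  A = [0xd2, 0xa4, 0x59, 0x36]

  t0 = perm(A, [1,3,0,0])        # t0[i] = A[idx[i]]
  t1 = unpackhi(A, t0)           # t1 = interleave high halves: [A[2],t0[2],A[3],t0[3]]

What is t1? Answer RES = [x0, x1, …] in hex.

  t0: a4 36 d2 d2
  t1: 59 d2 36 d2

RES = [0x59, 0xd2, 0x36, 0xd2]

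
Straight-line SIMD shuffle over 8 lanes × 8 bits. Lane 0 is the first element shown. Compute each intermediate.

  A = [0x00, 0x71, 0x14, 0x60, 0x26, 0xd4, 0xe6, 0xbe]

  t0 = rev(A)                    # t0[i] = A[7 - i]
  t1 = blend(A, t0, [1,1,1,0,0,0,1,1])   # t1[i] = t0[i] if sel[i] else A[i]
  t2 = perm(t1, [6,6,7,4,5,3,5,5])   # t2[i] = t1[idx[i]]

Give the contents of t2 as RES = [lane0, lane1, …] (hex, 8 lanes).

RES = [0x71, 0x71, 0x00, 0x26, 0xd4, 0x60, 0xd4, 0xd4]

t0 = [0xbe, 0xe6, 0xd4, 0x26, 0x60, 0x14, 0x71, 0x00]
t1 = [0xbe, 0xe6, 0xd4, 0x60, 0x26, 0xd4, 0x71, 0x00]
t2 = [0x71, 0x71, 0x00, 0x26, 0xd4, 0x60, 0xd4, 0xd4]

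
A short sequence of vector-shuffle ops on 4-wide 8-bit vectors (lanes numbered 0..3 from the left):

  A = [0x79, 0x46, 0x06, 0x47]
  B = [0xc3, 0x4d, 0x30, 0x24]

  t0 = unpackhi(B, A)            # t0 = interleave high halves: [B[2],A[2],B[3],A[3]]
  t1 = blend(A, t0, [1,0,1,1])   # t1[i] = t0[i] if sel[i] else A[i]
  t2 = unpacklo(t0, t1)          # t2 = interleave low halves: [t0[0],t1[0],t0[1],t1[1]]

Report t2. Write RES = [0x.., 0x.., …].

RES = [0x30, 0x30, 0x06, 0x46]

  t0: 30 06 24 47
  t1: 30 46 24 47
  t2: 30 30 06 46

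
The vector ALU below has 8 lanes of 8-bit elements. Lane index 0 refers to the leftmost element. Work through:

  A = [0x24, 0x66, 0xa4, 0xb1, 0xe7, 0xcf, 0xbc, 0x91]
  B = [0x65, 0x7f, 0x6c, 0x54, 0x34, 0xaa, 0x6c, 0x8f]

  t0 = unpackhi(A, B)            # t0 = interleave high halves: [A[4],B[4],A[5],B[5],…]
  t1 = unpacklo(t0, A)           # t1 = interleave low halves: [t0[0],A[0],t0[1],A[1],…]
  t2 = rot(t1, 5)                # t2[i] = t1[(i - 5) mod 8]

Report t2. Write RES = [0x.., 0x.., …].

RES = [ 0x66  0xcf  0xa4  0xaa  0xb1  0xe7  0x24  0x34 ]

t0 = [0xe7, 0x34, 0xcf, 0xaa, 0xbc, 0x6c, 0x91, 0x8f]
t1 = [0xe7, 0x24, 0x34, 0x66, 0xcf, 0xa4, 0xaa, 0xb1]
t2 = [0x66, 0xcf, 0xa4, 0xaa, 0xb1, 0xe7, 0x24, 0x34]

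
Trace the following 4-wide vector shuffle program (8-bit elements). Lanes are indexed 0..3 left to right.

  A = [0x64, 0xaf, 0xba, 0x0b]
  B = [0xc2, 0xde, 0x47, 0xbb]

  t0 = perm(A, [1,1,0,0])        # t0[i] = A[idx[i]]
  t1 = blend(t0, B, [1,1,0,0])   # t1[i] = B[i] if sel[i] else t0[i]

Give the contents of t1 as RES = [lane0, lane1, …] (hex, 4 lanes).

  t0: af af 64 64
  t1: c2 de 64 64

RES = [0xc2, 0xde, 0x64, 0x64]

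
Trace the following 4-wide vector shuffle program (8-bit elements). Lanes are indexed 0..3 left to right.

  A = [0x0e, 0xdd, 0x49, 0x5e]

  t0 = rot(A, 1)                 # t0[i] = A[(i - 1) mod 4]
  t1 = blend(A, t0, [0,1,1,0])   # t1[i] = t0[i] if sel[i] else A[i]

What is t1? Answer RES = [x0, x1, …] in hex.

  t0: 5e 0e dd 49
  t1: 0e 0e dd 5e

RES = [ 0x0e  0x0e  0xdd  0x5e ]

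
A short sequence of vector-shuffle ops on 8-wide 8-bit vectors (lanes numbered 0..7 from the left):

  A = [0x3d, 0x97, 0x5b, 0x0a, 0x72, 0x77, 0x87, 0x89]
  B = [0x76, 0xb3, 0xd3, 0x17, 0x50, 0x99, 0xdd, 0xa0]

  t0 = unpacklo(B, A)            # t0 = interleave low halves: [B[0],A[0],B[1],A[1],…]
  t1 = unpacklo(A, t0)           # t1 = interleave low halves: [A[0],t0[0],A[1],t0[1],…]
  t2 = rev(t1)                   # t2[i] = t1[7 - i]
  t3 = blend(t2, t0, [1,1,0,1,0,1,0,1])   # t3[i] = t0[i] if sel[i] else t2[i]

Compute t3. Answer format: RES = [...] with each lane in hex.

RES = [0x76, 0x3d, 0xb3, 0x97, 0x3d, 0x5b, 0x76, 0x0a]

t0 = [0x76, 0x3d, 0xb3, 0x97, 0xd3, 0x5b, 0x17, 0x0a]
t1 = [0x3d, 0x76, 0x97, 0x3d, 0x5b, 0xb3, 0x0a, 0x97]
t2 = [0x97, 0x0a, 0xb3, 0x5b, 0x3d, 0x97, 0x76, 0x3d]
t3 = [0x76, 0x3d, 0xb3, 0x97, 0x3d, 0x5b, 0x76, 0x0a]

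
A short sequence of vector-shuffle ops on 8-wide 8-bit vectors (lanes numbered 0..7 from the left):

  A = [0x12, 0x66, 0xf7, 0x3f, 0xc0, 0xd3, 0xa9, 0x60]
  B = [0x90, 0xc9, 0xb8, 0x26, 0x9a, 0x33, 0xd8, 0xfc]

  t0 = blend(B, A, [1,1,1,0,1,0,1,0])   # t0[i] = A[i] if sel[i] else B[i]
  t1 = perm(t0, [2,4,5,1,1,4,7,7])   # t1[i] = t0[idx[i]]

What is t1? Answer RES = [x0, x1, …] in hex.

  t0: 12 66 f7 26 c0 33 a9 fc
  t1: f7 c0 33 66 66 c0 fc fc

RES = [0xf7, 0xc0, 0x33, 0x66, 0x66, 0xc0, 0xfc, 0xfc]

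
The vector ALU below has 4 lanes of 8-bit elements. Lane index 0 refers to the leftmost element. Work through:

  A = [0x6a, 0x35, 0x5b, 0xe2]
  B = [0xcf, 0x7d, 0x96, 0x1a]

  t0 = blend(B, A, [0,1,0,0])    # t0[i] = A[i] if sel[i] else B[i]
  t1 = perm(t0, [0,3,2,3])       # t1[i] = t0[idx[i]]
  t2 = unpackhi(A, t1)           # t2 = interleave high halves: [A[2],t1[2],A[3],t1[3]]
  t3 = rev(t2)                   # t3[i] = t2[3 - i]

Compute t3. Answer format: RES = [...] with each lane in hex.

t0 = [0xcf, 0x35, 0x96, 0x1a]
t1 = [0xcf, 0x1a, 0x96, 0x1a]
t2 = [0x5b, 0x96, 0xe2, 0x1a]
t3 = [0x1a, 0xe2, 0x96, 0x5b]

RES = [0x1a, 0xe2, 0x96, 0x5b]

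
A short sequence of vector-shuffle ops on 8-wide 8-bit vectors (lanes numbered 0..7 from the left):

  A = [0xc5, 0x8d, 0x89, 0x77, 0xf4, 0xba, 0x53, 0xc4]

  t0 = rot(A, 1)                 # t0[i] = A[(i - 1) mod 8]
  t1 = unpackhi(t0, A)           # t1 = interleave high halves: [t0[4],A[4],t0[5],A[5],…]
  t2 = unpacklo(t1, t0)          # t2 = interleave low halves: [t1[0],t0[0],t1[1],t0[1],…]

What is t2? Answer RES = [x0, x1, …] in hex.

RES = [0x77, 0xc4, 0xf4, 0xc5, 0xf4, 0x8d, 0xba, 0x89]

  t0: c4 c5 8d 89 77 f4 ba 53
  t1: 77 f4 f4 ba ba 53 53 c4
  t2: 77 c4 f4 c5 f4 8d ba 89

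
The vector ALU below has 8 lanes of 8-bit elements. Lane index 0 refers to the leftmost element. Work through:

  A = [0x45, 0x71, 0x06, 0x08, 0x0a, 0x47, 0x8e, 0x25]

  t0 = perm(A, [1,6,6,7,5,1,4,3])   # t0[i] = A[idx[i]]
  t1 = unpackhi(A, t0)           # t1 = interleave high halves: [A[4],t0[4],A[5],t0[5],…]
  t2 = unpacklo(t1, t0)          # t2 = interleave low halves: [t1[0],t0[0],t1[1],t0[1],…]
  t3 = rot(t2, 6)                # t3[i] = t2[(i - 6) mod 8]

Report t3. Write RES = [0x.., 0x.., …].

RES = [ 0x47  0x8e  0x47  0x8e  0x71  0x25  0x0a  0x71 ]

  t0: 71 8e 8e 25 47 71 0a 08
  t1: 0a 47 47 71 8e 0a 25 08
  t2: 0a 71 47 8e 47 8e 71 25
  t3: 47 8e 47 8e 71 25 0a 71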